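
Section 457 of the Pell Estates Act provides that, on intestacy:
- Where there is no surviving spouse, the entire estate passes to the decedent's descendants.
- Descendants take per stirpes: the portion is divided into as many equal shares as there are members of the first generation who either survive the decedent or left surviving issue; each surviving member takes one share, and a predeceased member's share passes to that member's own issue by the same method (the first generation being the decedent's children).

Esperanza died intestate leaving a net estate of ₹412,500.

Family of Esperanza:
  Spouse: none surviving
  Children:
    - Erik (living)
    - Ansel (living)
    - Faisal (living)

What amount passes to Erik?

Erik receives ₹137,500.

The entire ₹412,500 passes to the descendants.
That amount (₹412,500) is divided into 3 shares of ₹137,500: Erik, Ansel, and Faisal each take ₹137,500.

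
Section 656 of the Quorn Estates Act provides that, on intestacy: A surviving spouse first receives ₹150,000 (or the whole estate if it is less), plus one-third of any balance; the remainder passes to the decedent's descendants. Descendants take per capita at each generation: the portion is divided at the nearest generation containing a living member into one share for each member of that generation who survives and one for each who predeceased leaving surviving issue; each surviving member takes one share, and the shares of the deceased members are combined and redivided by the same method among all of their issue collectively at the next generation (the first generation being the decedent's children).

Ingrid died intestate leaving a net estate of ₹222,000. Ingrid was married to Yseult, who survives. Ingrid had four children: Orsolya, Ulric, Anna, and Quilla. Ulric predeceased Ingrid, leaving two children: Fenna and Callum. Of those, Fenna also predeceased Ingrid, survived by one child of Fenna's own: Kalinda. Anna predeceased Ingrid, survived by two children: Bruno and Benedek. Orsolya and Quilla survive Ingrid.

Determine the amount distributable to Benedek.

Yseult first takes ₹150,000, leaving a balance of ₹72,000. Yseult then takes one-third of the balance (₹24,000), for a total of ₹174,000. The remaining ₹48,000 passes to the descendants.
The descendants' portion (₹48,000) is divided at the children's generation into 4 shares of ₹12,000. Orsolya and Quilla each take ₹12,000. The 2 shares of the deceased (Ulric and Anna) are combined into a pool of ₹24,000.
That pool (₹24,000) is divided at the grandchildren's generation into 4 shares of ₹6,000. Callum, Bruno, and Benedek each take ₹6,000. The remaining share for the deceased Fenna (₹6,000) is carried to the next generation.
That pool (₹6,000) passes entirely to Kalinda, the sole taker at the great-grandchildren's generation.

Benedek receives ₹6,000.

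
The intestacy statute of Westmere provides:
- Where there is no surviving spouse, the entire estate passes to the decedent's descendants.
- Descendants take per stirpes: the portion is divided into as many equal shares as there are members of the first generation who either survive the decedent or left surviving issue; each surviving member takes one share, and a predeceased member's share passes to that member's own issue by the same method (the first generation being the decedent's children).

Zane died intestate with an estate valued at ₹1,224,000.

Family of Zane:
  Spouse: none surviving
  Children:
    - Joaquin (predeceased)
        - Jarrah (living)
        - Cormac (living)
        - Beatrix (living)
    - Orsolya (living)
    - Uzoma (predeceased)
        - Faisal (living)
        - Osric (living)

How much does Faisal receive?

The entire ₹1,224,000 passes to the descendants.
That amount (₹1,224,000) is divided into 3 shares of ₹408,000: Orsolya takes ₹408,000; Joaquin's ₹408,000 share passes to Joaquin's issue; Uzoma's ₹408,000 share passes to Uzoma's issue.
Joaquin's share (₹408,000) is divided into 3 shares of ₹136,000: Jarrah, Cormac, and Beatrix each take ₹136,000.
Uzoma's share (₹408,000) is divided into 2 shares of ₹204,000: Faisal and Osric each take ₹204,000.

Faisal receives ₹204,000.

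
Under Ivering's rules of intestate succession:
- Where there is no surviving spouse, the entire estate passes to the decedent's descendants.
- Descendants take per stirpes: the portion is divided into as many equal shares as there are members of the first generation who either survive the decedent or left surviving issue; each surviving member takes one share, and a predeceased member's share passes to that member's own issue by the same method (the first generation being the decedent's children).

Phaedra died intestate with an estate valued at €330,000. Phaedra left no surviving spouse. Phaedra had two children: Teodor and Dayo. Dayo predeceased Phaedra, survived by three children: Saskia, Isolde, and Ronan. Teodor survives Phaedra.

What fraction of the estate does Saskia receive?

The entire €330,000 passes to the descendants.
That amount (€330,000) is divided into 2 shares of €165,000: Teodor takes €165,000; Dayo's €165,000 share passes to Dayo's issue.
Dayo's share (€165,000) is divided into 3 shares of €55,000: Saskia, Isolde, and Ronan each take €55,000.

Saskia receives 1/6 of the estate.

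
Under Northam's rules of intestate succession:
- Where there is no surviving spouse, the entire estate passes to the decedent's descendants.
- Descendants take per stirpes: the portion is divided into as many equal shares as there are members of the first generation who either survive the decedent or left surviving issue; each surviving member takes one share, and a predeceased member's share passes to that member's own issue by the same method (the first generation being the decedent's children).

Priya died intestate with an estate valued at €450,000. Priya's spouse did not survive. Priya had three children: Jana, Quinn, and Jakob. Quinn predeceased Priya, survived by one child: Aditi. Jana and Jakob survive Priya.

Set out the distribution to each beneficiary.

Jana: €150,000; Aditi: €150,000; Jakob: €150,000

The entire €450,000 passes to the descendants.
That amount (€450,000) is divided into 3 shares of €150,000: Jana and Jakob each take €150,000; Quinn's €150,000 share passes to Quinn's issue.
Quinn's share (€150,000) passes entirely to Aditi.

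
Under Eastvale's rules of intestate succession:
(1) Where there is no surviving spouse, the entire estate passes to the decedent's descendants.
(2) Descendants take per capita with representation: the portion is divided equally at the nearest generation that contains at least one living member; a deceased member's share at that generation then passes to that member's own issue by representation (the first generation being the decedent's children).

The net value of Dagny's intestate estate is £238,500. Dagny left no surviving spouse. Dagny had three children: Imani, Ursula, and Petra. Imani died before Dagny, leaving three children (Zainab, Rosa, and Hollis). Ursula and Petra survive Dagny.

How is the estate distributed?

The entire £238,500 passes to the descendants.
That amount (£238,500) is divided into 3 shares of £79,500: Ursula and Petra each take £79,500; Imani's £79,500 share passes to Imani's issue.
Imani's share (£79,500) is divided into 3 shares of £26,500: Zainab, Rosa, and Hollis each take £26,500.

Zainab: £26,500; Rosa: £26,500; Hollis: £26,500; Ursula: £79,500; Petra: £79,500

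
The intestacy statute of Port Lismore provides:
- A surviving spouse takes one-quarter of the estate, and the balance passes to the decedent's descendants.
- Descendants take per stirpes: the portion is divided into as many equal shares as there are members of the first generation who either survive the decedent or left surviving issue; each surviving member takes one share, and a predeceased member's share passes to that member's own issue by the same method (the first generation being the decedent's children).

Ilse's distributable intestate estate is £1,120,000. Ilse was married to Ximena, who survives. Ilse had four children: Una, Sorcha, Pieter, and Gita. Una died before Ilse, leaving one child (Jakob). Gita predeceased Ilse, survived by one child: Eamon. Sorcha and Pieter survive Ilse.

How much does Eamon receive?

Ximena takes one-quarter of £1,120,000 = £280,000. The remaining £840,000 passes to the descendants.
The descendants' portion (£840,000) is divided into 4 shares of £210,000: Sorcha and Pieter each take £210,000; Una's £210,000 share passes to Una's issue; Gita's £210,000 share passes to Gita's issue.
Una's share (£210,000) passes entirely to Jakob.
Gita's share (£210,000) passes entirely to Eamon.

Eamon receives £210,000.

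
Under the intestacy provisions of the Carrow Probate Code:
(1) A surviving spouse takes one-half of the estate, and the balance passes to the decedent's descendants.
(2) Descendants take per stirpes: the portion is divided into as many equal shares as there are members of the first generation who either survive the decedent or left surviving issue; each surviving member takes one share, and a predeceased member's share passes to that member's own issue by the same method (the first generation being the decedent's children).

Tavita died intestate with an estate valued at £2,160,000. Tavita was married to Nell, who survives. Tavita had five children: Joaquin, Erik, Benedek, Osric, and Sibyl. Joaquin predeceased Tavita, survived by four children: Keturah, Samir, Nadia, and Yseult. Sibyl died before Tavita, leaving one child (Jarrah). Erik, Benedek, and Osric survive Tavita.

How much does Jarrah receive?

Jarrah receives £216,000.

Nell takes one-half of £2,160,000 = £1,080,000. The remaining £1,080,000 passes to the descendants.
The descendants' portion (£1,080,000) is divided into 5 shares of £216,000: Erik, Benedek, and Osric each take £216,000; Joaquin's £216,000 share passes to Joaquin's issue; Sibyl's £216,000 share passes to Sibyl's issue.
Joaquin's share (£216,000) is divided into 4 shares of £54,000: Keturah, Samir, Nadia, and Yseult each take £54,000.
Sibyl's share (£216,000) passes entirely to Jarrah.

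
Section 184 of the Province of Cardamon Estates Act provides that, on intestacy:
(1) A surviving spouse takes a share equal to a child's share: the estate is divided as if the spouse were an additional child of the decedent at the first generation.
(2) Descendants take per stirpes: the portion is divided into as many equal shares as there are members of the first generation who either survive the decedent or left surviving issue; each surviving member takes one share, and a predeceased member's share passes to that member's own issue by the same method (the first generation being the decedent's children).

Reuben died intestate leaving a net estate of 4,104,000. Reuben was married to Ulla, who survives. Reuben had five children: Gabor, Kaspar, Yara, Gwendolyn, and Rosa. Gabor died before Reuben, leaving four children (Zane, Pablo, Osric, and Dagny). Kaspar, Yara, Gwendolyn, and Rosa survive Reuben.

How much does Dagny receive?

The spouse counts as an additional share at the children's level, so there are 6 primary shares of 684,000. Ulla takes one such share (684,000).
The children's combined portion (3,420,000) is divided into 5 shares of 684,000: Kaspar, Yara, Gwendolyn, and Rosa each take 684,000; Gabor's 684,000 share passes to Gabor's issue.
Gabor's share (684,000) is divided into 4 shares of 171,000: Zane, Pablo, Osric, and Dagny each take 171,000.

Dagny receives 171,000.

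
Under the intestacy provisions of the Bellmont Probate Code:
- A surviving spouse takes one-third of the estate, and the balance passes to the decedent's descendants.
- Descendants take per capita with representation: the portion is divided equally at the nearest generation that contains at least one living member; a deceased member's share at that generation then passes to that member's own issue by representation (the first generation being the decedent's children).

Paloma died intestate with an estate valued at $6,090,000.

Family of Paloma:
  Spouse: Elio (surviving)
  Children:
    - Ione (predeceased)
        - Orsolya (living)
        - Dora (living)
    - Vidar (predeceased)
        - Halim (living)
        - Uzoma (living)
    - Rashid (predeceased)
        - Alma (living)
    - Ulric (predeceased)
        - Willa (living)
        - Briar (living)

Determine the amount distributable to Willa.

Willa receives $580,000.

Elio takes one-third of $6,090,000 = $2,030,000. The remaining $4,060,000 passes to the descendants.
No child survives, so the initial division is made at the grandchildren's generation.
The descendants' portion ($4,060,000) is divided into 7 shares of $580,000: Orsolya, Dora, Halim, Uzoma, Alma, Willa, and Briar each take $580,000.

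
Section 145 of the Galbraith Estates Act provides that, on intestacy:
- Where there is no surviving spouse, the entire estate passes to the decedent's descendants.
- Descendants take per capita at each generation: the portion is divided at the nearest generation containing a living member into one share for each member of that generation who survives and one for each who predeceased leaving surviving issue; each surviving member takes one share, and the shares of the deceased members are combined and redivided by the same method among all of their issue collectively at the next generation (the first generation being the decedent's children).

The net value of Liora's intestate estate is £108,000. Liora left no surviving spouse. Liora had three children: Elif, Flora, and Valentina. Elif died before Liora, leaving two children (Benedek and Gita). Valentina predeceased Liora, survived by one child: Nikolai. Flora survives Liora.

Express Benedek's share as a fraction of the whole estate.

The entire £108,000 passes to the descendants.
That amount (£108,000) is divided at the children's generation into 3 shares of £36,000. Flora takes £36,000. The 2 shares of the deceased (Elif and Valentina) are combined into a pool of £72,000.
That pool (£72,000) is divided at the grandchildren's generation equally among Benedek, Gita, and Nikolai: £24,000 each.

Benedek receives 2/9 of the estate.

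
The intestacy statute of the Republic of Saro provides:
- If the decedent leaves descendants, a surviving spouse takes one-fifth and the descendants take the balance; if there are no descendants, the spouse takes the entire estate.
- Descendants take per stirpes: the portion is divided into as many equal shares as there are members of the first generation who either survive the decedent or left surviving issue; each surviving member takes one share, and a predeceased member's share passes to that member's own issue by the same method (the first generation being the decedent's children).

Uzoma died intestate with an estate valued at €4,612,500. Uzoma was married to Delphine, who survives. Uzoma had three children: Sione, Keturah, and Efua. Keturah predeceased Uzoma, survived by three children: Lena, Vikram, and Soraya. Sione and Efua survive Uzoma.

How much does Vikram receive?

Vikram receives €410,000.

Delphine takes one-fifth of €4,612,500 = €922,500. The remaining €3,690,000 passes to the descendants.
The descendants' portion (€3,690,000) is divided into 3 shares of €1,230,000: Sione and Efua each take €1,230,000; Keturah's €1,230,000 share passes to Keturah's issue.
Keturah's share (€1,230,000) is divided into 3 shares of €410,000: Lena, Vikram, and Soraya each take €410,000.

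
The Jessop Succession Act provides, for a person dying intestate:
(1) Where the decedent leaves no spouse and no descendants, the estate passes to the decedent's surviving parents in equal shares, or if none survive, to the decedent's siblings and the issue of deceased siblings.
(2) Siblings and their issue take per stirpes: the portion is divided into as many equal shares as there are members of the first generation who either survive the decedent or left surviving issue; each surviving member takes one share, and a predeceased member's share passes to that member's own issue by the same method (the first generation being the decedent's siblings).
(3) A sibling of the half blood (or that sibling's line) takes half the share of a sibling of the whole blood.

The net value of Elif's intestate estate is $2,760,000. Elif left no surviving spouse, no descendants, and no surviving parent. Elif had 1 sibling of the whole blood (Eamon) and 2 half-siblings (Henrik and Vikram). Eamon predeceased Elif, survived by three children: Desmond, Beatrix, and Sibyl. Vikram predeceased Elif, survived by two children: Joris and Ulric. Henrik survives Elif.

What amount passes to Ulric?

The entire $2,760,000 passes to the siblings and their issue.
Counting each half-blood sibling's line as half a unit, there are 2 units in $2,760,000, so one unit is $1,380,000. Whole-blood lines (Eamon) take $1,380,000 each; half-blood lines (Henrik and Vikram) take $690,000 each.
Eamon's share ($1,380,000) is divided into 3 shares of $460,000: Desmond, Beatrix, and Sibyl each take $460,000.
Vikram's share ($690,000) is divided into 2 shares of $345,000: Joris and Ulric each take $345,000.

Ulric receives $345,000.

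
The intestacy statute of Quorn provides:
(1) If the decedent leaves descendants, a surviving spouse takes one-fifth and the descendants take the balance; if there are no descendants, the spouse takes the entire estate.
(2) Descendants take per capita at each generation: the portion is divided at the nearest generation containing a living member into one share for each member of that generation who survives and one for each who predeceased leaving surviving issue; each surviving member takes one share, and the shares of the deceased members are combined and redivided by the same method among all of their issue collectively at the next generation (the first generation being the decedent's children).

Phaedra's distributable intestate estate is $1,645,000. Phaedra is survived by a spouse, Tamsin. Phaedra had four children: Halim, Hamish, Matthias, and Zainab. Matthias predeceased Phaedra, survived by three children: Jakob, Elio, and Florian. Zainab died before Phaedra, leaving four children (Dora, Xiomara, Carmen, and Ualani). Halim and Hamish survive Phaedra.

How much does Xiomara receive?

Xiomara receives $94,000.

Tamsin takes one-fifth of $1,645,000 = $329,000. The remaining $1,316,000 passes to the descendants.
The descendants' portion ($1,316,000) is divided at the children's generation into 4 shares of $329,000. Halim and Hamish each take $329,000. The 2 shares of the deceased (Matthias and Zainab) are combined into a pool of $658,000.
That pool ($658,000) is divided at the grandchildren's generation equally among Jakob, Elio, Florian, Dora, Xiomara, Carmen, and Ualani: $94,000 each.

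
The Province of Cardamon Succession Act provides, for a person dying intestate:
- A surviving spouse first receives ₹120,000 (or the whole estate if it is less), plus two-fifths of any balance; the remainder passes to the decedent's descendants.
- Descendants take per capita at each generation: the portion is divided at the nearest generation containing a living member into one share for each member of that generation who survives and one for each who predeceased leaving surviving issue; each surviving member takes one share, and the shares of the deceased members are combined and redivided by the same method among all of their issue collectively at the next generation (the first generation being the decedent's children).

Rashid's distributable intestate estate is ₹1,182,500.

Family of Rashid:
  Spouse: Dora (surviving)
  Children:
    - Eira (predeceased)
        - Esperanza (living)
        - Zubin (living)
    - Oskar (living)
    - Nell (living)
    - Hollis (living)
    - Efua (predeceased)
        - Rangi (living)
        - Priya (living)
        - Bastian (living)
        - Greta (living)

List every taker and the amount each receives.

Dora first takes ₹120,000, leaving a balance of ₹1,062,500. Dora then takes two-fifths of the balance (₹425,000), for a total of ₹545,000. The remaining ₹637,500 passes to the descendants.
The descendants' portion (₹637,500) is divided at the children's generation into 5 shares of ₹127,500. Oskar, Nell, and Hollis each take ₹127,500. The 2 shares of the deceased (Eira and Efua) are combined into a pool of ₹255,000.
That pool (₹255,000) is divided at the grandchildren's generation equally among Esperanza, Zubin, Rangi, Priya, Bastian, and Greta: ₹42,500 each.

Dora: ₹545,000; Esperanza: ₹42,500; Zubin: ₹42,500; Oskar: ₹127,500; Nell: ₹127,500; Hollis: ₹127,500; Rangi: ₹42,500; Priya: ₹42,500; Bastian: ₹42,500; Greta: ₹42,500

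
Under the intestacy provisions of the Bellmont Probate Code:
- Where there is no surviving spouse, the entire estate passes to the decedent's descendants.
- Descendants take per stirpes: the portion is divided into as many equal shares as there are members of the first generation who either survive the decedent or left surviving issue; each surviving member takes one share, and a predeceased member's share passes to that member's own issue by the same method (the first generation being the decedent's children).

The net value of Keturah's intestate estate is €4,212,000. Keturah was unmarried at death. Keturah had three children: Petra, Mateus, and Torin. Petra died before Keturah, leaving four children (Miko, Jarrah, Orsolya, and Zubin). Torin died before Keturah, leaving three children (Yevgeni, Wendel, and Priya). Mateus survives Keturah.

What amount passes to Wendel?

The entire €4,212,000 passes to the descendants.
That amount (€4,212,000) is divided into 3 shares of €1,404,000: Mateus takes €1,404,000; Petra's €1,404,000 share passes to Petra's issue; Torin's €1,404,000 share passes to Torin's issue.
Petra's share (€1,404,000) is divided into 4 shares of €351,000: Miko, Jarrah, Orsolya, and Zubin each take €351,000.
Torin's share (€1,404,000) is divided into 3 shares of €468,000: Yevgeni, Wendel, and Priya each take €468,000.

Wendel receives €468,000.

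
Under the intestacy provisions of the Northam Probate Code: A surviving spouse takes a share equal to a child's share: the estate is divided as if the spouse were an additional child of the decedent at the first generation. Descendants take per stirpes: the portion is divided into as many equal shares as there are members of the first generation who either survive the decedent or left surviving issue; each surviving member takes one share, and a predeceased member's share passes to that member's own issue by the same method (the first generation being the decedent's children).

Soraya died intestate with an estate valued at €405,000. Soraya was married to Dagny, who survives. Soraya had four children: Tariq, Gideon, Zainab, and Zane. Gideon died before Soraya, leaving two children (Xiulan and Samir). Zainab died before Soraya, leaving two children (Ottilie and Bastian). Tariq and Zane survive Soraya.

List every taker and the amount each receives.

Dagny: €81,000; Tariq: €81,000; Xiulan: €40,500; Samir: €40,500; Ottilie: €40,500; Bastian: €40,500; Zane: €81,000

The spouse counts as an additional share at the children's level, so there are 5 primary shares of €81,000. Dagny takes one such share (€81,000).
The children's combined portion (€324,000) is divided into 4 shares of €81,000: Tariq and Zane each take €81,000; Gideon's €81,000 share passes to Gideon's issue; Zainab's €81,000 share passes to Zainab's issue.
Gideon's share (€81,000) is divided into 2 shares of €40,500: Xiulan and Samir each take €40,500.
Zainab's share (€81,000) is divided into 2 shares of €40,500: Ottilie and Bastian each take €40,500.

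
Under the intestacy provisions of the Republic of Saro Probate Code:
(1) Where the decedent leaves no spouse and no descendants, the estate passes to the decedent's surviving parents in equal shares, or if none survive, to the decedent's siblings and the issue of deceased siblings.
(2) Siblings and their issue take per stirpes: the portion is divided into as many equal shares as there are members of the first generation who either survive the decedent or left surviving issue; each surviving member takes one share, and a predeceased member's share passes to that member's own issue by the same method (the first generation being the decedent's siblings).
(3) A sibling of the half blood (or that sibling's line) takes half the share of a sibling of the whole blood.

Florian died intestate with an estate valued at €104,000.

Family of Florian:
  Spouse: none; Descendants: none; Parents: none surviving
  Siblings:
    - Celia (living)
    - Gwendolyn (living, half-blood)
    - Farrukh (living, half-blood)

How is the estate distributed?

The entire €104,000 passes to the siblings and their issue.
Counting each half-blood sibling's line as half a unit, there are 2 units in €104,000, so one unit is €52,000. Whole-blood lines (Celia) take €52,000 each; half-blood lines (Gwendolyn and Farrukh) take €26,000 each.

Celia: €52,000; Gwendolyn: €26,000; Farrukh: €26,000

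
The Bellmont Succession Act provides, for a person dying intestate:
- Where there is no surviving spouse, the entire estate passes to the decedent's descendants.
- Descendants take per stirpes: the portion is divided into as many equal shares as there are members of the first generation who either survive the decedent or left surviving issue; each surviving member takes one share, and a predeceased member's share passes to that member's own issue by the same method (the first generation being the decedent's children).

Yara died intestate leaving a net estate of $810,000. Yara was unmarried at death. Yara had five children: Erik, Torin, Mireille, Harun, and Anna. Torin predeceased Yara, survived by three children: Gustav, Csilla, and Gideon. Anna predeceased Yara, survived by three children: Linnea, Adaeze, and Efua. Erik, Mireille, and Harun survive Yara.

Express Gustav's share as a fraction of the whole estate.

The entire $810,000 passes to the descendants.
That amount ($810,000) is divided into 5 shares of $162,000: Erik, Mireille, and Harun each take $162,000; Torin's $162,000 share passes to Torin's issue; Anna's $162,000 share passes to Anna's issue.
Torin's share ($162,000) is divided into 3 shares of $54,000: Gustav, Csilla, and Gideon each take $54,000.
Anna's share ($162,000) is divided into 3 shares of $54,000: Linnea, Adaeze, and Efua each take $54,000.

Gustav receives 1/15 of the estate.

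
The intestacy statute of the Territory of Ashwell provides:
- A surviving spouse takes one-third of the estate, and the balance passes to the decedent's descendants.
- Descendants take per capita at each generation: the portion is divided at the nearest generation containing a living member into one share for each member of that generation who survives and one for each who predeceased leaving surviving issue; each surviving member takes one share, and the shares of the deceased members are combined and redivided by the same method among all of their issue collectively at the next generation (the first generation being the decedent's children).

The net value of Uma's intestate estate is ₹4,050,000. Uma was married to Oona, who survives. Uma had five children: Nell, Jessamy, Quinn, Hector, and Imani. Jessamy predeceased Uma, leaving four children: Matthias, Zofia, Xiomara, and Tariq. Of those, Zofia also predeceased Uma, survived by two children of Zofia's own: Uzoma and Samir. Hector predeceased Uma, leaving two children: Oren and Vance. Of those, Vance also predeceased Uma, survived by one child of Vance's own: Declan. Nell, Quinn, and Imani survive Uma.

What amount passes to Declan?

Declan receives ₹120,000.

Oona takes one-third of ₹4,050,000 = ₹1,350,000. The remaining ₹2,700,000 passes to the descendants.
The descendants' portion (₹2,700,000) is divided at the children's generation into 5 shares of ₹540,000. Nell, Quinn, and Imani each take ₹540,000. The 2 shares of the deceased (Jessamy and Hector) are combined into a pool of ₹1,080,000.
That pool (₹1,080,000) is divided at the grandchildren's generation into 6 shares of ₹180,000. Matthias, Xiomara, Tariq, and Oren each take ₹180,000. The 2 shares of the deceased (Zofia and Vance) are combined into a pool of ₹360,000.
That pool (₹360,000) is divided at the great-grandchildren's generation equally among Uzoma, Samir, and Declan: ₹120,000 each.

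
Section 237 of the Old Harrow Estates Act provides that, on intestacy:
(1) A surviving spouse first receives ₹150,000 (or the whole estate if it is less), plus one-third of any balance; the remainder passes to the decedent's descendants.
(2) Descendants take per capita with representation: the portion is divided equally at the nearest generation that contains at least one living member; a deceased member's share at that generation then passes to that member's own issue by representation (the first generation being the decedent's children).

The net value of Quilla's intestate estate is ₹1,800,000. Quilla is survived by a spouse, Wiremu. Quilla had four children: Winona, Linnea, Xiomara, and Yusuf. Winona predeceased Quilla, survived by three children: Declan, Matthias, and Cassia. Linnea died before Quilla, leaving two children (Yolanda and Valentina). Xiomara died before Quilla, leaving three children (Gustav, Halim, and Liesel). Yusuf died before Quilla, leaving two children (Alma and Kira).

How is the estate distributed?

Wiremu: ₹700,000; Declan: ₹110,000; Matthias: ₹110,000; Cassia: ₹110,000; Yolanda: ₹110,000; Valentina: ₹110,000; Gustav: ₹110,000; Halim: ₹110,000; Liesel: ₹110,000; Alma: ₹110,000; Kira: ₹110,000

Wiremu first takes ₹150,000, leaving a balance of ₹1,650,000. Wiremu then takes one-third of the balance (₹550,000), for a total of ₹700,000. The remaining ₹1,100,000 passes to the descendants.
No child survives, so the initial division is made at the grandchildren's generation.
The descendants' portion (₹1,100,000) is divided into 10 shares of ₹110,000: Declan, Matthias, Cassia, Yolanda, Valentina, Gustav, Halim, Liesel, Alma, and Kira each take ₹110,000.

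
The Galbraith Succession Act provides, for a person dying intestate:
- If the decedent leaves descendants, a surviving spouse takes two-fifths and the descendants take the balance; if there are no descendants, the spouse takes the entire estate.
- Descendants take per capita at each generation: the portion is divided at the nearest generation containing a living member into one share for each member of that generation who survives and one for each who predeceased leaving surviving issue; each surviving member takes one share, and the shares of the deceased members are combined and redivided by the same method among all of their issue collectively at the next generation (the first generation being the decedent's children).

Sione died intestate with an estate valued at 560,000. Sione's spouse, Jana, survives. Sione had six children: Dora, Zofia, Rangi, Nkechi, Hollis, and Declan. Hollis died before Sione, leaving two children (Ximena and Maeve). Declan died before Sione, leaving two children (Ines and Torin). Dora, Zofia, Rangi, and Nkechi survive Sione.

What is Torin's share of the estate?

Torin receives 28,000.

Jana takes two-fifths of 560,000 = 224,000. The remaining 336,000 passes to the descendants.
The descendants' portion (336,000) is divided at the children's generation into 6 shares of 56,000. Dora, Zofia, Rangi, and Nkechi each take 56,000. The 2 shares of the deceased (Hollis and Declan) are combined into a pool of 112,000.
That pool (112,000) is divided at the grandchildren's generation equally among Ximena, Maeve, Ines, and Torin: 28,000 each.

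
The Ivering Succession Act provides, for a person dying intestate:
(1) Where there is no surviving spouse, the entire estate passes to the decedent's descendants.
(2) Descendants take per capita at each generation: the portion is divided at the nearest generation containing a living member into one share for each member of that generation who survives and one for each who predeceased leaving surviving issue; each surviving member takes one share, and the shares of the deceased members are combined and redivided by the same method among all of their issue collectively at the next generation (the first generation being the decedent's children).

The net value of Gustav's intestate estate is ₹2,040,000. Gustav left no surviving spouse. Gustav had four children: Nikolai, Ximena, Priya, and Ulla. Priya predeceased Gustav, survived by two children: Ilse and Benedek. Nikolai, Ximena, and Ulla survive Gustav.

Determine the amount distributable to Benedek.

Benedek receives ₹255,000.

The entire ₹2,040,000 passes to the descendants.
That amount (₹2,040,000) is divided at the children's generation into 4 shares of ₹510,000. Nikolai, Ximena, and Ulla each take ₹510,000. The remaining share for the deceased Priya (₹510,000) is carried to the next generation.
That pool (₹510,000) is divided at the grandchildren's generation equally among Ilse and Benedek: ₹255,000 each.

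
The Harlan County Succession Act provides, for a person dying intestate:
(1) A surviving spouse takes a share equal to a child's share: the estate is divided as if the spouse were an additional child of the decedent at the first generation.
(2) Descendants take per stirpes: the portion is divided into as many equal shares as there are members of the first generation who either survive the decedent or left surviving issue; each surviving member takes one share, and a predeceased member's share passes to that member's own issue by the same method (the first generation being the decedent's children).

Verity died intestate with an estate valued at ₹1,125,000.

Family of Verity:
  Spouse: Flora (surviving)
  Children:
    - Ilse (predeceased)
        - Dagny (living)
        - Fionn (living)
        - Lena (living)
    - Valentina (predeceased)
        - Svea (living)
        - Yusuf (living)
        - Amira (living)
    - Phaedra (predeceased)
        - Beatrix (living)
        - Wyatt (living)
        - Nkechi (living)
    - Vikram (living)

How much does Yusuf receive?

Yusuf receives ₹75,000.

The spouse counts as an additional share at the children's level, so there are 5 primary shares of ₹225,000. Flora takes one such share (₹225,000).
The children's combined portion (₹900,000) is divided into 4 shares of ₹225,000: Vikram takes ₹225,000; Ilse's ₹225,000 share passes to Ilse's issue; Valentina's ₹225,000 share passes to Valentina's issue; Phaedra's ₹225,000 share passes to Phaedra's issue.
Ilse's share (₹225,000) is divided into 3 shares of ₹75,000: Dagny, Fionn, and Lena each take ₹75,000.
Valentina's share (₹225,000) is divided into 3 shares of ₹75,000: Svea, Yusuf, and Amira each take ₹75,000.
Phaedra's share (₹225,000) is divided into 3 shares of ₹75,000: Beatrix, Wyatt, and Nkechi each take ₹75,000.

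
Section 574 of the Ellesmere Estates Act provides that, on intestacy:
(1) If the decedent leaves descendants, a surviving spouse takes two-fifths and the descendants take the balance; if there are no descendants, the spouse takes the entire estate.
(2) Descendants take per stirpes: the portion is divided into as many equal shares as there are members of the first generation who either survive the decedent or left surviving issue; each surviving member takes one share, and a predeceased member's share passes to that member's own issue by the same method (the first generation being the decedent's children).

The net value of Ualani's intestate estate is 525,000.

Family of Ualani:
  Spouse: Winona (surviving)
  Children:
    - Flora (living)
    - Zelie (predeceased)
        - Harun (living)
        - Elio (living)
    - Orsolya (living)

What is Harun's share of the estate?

Harun receives 52,500.

Winona takes two-fifths of 525,000 = 210,000. The remaining 315,000 passes to the descendants.
The descendants' portion (315,000) is divided into 3 shares of 105,000: Flora and Orsolya each take 105,000; Zelie's 105,000 share passes to Zelie's issue.
Zelie's share (105,000) is divided into 2 shares of 52,500: Harun and Elio each take 52,500.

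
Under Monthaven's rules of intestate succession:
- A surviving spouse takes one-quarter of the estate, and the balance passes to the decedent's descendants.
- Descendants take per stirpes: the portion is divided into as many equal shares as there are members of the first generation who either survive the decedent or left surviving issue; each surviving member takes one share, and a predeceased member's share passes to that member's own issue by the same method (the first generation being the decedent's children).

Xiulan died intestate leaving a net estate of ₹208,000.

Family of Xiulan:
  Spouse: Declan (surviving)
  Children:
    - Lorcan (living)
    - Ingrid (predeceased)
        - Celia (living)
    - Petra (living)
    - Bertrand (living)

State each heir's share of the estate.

Declan: ₹52,000; Lorcan: ₹39,000; Celia: ₹39,000; Petra: ₹39,000; Bertrand: ₹39,000

Declan takes one-quarter of ₹208,000 = ₹52,000. The remaining ₹156,000 passes to the descendants.
The descendants' portion (₹156,000) is divided into 4 shares of ₹39,000: Lorcan, Petra, and Bertrand each take ₹39,000; Ingrid's ₹39,000 share passes to Ingrid's issue.
Ingrid's share (₹39,000) passes entirely to Celia.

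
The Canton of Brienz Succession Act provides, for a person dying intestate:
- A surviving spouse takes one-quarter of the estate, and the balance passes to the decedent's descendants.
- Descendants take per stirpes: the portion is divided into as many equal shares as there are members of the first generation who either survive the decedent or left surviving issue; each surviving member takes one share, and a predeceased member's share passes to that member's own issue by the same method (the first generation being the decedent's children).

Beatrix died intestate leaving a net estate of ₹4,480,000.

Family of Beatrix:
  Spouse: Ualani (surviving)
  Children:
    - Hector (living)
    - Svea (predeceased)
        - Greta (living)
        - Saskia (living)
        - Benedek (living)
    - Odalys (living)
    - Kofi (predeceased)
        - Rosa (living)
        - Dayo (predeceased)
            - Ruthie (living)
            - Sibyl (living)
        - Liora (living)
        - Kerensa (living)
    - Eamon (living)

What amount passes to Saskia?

Ualani takes one-quarter of ₹4,480,000 = ₹1,120,000. The remaining ₹3,360,000 passes to the descendants.
The descendants' portion (₹3,360,000) is divided into 5 shares of ₹672,000: Hector, Odalys, and Eamon each take ₹672,000; Svea's ₹672,000 share passes to Svea's issue; Kofi's ₹672,000 share passes to Kofi's issue.
Svea's share (₹672,000) is divided into 3 shares of ₹224,000: Greta, Saskia, and Benedek each take ₹224,000.
Kofi's share (₹672,000) is divided into 4 shares of ₹168,000: Rosa, Liora, and Kerensa each take ₹168,000; Dayo's ₹168,000 share passes to Dayo's issue.
Dayo's share (₹168,000) is divided into 2 shares of ₹84,000: Ruthie and Sibyl each take ₹84,000.

Saskia receives ₹224,000.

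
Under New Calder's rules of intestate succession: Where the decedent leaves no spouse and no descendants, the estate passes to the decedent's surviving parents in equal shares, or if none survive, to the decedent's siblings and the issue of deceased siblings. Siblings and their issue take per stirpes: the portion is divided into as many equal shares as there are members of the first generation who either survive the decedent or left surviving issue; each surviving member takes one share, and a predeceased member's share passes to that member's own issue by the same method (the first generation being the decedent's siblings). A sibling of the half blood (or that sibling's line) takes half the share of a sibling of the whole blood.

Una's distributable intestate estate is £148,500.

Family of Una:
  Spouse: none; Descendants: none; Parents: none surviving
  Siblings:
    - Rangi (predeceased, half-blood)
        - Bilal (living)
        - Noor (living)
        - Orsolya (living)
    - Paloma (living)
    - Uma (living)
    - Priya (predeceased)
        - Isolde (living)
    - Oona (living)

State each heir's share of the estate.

The entire £148,500 passes to the siblings and their issue.
Counting each half-blood sibling's line as half a unit, there are 9/2 units in £148,500, so one unit is £33,000. Whole-blood lines (Paloma, Uma, Priya, and Oona) take £33,000 each; half-blood lines (Rangi) take £16,500 each.
Rangi's share (£16,500) is divided into 3 shares of £5,500: Bilal, Noor, and Orsolya each take £5,500.
Priya's share (£33,000) passes entirely to Isolde.

Bilal: £5,500; Noor: £5,500; Orsolya: £5,500; Paloma: £33,000; Uma: £33,000; Isolde: £33,000; Oona: £33,000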